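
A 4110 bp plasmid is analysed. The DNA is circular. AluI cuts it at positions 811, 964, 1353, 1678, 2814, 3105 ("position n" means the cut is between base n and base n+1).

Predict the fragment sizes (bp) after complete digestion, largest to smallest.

1816, 1136, 389, 325, 291, 153 bp

Circular molecule, 6 cuts → 6 fragments:
  964 − 811 = 153 bp
  1353 − 964 = 389 bp
  1678 − 1353 = 325 bp
  2814 − 1678 = 1136 bp
  3105 − 2814 = 291 bp
  wrap: 4110 − 3105 + 811 = 1816 bp
Sorted largest to smallest: 1816, 1136, 389, 325, 291, 153 bp.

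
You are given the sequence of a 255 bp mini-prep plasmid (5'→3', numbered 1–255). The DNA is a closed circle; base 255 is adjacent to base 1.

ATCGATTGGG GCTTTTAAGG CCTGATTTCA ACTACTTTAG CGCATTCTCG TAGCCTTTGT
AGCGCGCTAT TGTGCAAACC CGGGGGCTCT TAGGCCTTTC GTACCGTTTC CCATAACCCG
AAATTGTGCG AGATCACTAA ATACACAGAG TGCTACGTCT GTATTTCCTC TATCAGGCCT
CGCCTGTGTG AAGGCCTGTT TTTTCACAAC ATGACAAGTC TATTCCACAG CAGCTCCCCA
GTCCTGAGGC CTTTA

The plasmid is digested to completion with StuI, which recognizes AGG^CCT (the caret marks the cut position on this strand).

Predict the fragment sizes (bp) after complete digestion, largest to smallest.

83, 74, 55, 26, 17 bp

StuI sites (AGGCCT) start at positions 18, 92, 175, 192, 247.
StuI cuts after base 3 of each site, so after positions 20, 94, 177, 194, 249.
Circular molecule, 5 cuts → 5 fragments:
  21–94 → 74 bp
  95–177 → 83 bp
  178–194 → 17 bp
  195–249 → 55 bp
  250–255 then 1–20 → 6 + 20 = 26 bp
Sorted largest to smallest: 83, 74, 55, 26, 17 bp.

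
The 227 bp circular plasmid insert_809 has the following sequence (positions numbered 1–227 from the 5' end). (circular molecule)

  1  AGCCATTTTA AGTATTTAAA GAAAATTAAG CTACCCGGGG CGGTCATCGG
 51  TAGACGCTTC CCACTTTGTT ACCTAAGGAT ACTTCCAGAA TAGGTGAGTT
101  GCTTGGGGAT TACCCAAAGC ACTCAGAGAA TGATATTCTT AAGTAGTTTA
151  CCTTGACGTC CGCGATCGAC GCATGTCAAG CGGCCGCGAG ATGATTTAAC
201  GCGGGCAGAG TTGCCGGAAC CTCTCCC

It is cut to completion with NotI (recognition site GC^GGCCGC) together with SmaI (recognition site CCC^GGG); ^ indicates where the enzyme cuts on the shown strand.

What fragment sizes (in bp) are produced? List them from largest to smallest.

145, 82 bp

The NotI site (GCGGCCGC) starts at position 180.
NotI cuts after base 2 of each site, so after position 181.
The SmaI site (CCCGGG) starts at position 34.
SmaI cuts after base 3 of each site, so after position 36.
Combined cut positions: 36, 181.
Circular molecule, 2 cuts → 2 fragments:
  37–181 → 145 bp
  182–227 then 1–36 → 46 + 36 = 82 bp
Sorted largest to smallest: 145, 82 bp.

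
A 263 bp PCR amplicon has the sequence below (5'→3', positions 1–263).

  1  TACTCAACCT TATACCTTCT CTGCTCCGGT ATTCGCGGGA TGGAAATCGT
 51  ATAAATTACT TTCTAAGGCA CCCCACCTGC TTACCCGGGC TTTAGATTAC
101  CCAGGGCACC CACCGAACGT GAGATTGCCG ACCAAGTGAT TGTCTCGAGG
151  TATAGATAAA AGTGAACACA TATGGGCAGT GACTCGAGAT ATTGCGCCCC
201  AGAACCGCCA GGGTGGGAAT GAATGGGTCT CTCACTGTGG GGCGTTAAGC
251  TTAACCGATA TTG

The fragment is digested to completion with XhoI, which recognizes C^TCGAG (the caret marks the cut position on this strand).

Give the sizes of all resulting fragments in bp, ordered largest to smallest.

XhoI sites (CTCGAG) start at positions 144, 183.
XhoI cuts after the first base of each site, so after positions 144, 183.
Linear molecule, 2 cuts → 3 fragments:
  1–144 → 144 bp
  145–183 → 39 bp
  184–263 → 80 bp
Sorted largest to smallest: 144, 80, 39 bp.

144, 80, 39 bp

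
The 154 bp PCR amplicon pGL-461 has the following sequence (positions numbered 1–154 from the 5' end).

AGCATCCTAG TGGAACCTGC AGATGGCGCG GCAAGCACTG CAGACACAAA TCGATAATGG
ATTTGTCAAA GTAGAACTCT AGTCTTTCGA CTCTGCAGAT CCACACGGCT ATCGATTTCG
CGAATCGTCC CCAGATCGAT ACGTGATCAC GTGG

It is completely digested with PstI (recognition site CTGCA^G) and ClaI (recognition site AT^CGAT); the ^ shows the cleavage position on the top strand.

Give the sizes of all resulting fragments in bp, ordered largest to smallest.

46, 24, 21, 21, 18, 15, 9 bp

PstI sites (CTGCAG) start at positions 17, 38, 93.
PstI cuts after base 5 of each site (before the last base), so after positions 21, 42, 97.
ClaI sites (ATCGAT) start at positions 50, 111, 135.
ClaI cuts after base 2 of each site, so after positions 51, 112, 136.
Combined cut positions: 21, 42, 51, 97, 112, 136.
Linear molecule, 6 cuts → 7 fragments:
  1–21 → 21 bp
  22–42 → 21 bp
  43–51 → 9 bp
  52–97 → 46 bp
  98–112 → 15 bp
  113–136 → 24 bp
  137–154 → 18 bp
Sorted largest to smallest: 46, 24, 21, 21, 18, 15, 9 bp.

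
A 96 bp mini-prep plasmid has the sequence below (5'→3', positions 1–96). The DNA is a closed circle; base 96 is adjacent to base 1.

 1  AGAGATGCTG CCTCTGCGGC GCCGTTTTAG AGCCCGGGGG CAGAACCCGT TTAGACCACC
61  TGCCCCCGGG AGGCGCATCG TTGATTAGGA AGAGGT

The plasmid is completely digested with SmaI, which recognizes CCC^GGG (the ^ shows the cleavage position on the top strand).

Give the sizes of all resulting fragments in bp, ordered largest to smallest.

64, 32 bp

SmaI sites (CCCGGG) start at positions 33, 65.
SmaI cuts after base 3 of each site, so after positions 35, 67.
Circular molecule, 2 cuts → 2 fragments:
  36–67 → 32 bp
  68–96 then 1–35 → 29 + 35 = 64 bp
Sorted largest to smallest: 64, 32 bp.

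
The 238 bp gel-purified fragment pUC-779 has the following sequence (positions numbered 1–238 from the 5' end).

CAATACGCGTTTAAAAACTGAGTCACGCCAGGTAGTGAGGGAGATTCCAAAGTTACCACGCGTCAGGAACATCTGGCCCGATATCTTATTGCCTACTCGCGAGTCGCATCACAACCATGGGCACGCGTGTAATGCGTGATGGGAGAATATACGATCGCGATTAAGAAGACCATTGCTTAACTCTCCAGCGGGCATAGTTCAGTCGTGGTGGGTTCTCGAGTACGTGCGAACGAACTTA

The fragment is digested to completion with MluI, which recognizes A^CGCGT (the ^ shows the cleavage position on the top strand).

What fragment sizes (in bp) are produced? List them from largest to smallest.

115, 65, 53, 5 bp

MluI sites (ACGCGT) start at positions 5, 58, 123.
MluI cuts after the first base of each site, so after positions 5, 58, 123.
Linear molecule, 3 cuts → 4 fragments:
  1–5 → 5 bp
  6–58 → 53 bp
  59–123 → 65 bp
  124–238 → 115 bp
Sorted largest to smallest: 115, 65, 53, 5 bp.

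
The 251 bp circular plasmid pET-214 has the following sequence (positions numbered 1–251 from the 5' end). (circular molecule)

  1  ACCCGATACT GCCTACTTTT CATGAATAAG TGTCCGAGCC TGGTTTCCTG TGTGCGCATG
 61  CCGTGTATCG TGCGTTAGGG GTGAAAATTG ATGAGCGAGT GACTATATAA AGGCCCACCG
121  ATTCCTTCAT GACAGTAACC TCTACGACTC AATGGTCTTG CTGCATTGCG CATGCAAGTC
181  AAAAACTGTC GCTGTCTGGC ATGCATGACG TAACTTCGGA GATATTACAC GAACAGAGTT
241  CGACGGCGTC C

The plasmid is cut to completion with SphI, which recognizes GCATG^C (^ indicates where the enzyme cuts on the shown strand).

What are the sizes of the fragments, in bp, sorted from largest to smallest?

SphI sites (GCATGC) start at positions 56, 170, 199.
SphI cuts after base 5 of each site (before the last base), so after positions 60, 174, 203.
Circular molecule, 3 cuts → 3 fragments:
  61–174 → 114 bp
  175–203 → 29 bp
  204–251 then 1–60 → 48 + 60 = 108 bp
Sorted largest to smallest: 114, 108, 29 bp.

114, 108, 29 bp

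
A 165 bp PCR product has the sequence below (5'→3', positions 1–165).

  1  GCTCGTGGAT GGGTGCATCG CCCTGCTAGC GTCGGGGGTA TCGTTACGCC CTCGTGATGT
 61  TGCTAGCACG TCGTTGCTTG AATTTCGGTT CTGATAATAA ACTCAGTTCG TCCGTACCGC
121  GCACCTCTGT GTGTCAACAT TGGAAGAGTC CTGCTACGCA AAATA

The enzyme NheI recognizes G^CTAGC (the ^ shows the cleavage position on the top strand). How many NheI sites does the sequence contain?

GCTAGC occurs starting at positions 25, 62.
NheI cuts at 2 sites.

2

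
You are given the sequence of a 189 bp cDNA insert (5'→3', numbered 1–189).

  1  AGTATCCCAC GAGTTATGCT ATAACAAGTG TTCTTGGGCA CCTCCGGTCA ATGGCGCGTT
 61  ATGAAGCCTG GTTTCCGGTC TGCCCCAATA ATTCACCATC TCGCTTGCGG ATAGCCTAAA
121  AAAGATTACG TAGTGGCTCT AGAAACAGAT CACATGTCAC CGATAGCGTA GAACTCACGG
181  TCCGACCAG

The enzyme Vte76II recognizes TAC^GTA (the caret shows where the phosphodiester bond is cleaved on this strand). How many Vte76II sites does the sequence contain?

1

TACGTA occurs starting at position 127.
Vte76II cuts at 1 site.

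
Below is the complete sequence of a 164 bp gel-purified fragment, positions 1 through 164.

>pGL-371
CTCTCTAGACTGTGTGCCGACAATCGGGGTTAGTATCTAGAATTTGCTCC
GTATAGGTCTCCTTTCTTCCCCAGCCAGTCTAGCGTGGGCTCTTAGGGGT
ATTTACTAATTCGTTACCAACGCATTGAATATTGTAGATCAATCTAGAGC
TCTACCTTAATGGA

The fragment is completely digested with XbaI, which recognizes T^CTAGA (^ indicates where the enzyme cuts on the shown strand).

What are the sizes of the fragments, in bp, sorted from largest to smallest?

107, 32, 21, 4 bp

XbaI sites (TCTAGA) start at positions 4, 36, 143.
XbaI cuts after the first base of each site, so after positions 4, 36, 143.
Linear molecule, 3 cuts → 4 fragments:
  1–4 → 4 bp
  5–36 → 32 bp
  37–143 → 107 bp
  144–164 → 21 bp
Sorted largest to smallest: 107, 32, 21, 4 bp.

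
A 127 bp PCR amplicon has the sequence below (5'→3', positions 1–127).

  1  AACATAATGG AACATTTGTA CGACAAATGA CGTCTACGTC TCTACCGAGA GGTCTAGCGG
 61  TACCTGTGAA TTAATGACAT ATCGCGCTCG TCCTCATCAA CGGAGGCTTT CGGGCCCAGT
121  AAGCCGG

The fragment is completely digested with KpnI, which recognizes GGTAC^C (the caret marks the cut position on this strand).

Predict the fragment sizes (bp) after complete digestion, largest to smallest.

The KpnI site (GGTACC) starts at position 59.
KpnI cuts after base 5 of each site (before the last base), so after position 63.
Linear molecule, 1 cut → 2 fragments:
  1–63 → 63 bp
  64–127 → 64 bp
Sorted largest to smallest: 64, 63 bp.

64, 63 bp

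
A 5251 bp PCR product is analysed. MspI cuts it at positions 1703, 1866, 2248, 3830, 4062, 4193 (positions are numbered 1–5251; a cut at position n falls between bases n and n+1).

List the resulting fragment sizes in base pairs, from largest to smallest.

Linear molecule, 6 cuts → 7 fragments:
  1703 − 0 = 1703 bp
  1866 − 1703 = 163 bp
  2248 − 1866 = 382 bp
  3830 − 2248 = 1582 bp
  4062 − 3830 = 232 bp
  4193 − 4062 = 131 bp
  5251 − 4193 = 1058 bp
Sorted largest to smallest: 1703, 1582, 1058, 382, 232, 163, 131 bp.

1703, 1582, 1058, 382, 232, 163, 131 bp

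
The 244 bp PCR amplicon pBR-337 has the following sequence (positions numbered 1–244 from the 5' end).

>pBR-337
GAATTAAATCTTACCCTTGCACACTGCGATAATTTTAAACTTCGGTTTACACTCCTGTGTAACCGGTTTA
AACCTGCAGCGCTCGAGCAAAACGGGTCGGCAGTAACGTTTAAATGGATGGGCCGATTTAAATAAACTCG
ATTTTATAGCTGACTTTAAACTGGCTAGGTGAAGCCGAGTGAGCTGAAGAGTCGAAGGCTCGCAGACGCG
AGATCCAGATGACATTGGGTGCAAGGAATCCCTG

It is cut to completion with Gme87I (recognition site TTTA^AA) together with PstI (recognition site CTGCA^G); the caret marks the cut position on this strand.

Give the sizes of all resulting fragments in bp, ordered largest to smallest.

86, 37, 34, 33, 28, 18, 8 bp

Gme87I sites (TTTAAA) start at positions 34, 67, 109, 127, 155.
Gme87I cuts after base 4 of each site, so after positions 37, 70, 112, 130, 158.
The PstI site (CTGCAG) starts at position 74.
PstI cuts after base 5 of each site (before the last base), so after position 78.
Combined cut positions: 37, 70, 78, 112, 130, 158.
Linear molecule, 6 cuts → 7 fragments:
  1–37 → 37 bp
  38–70 → 33 bp
  71–78 → 8 bp
  79–112 → 34 bp
  113–130 → 18 bp
  131–158 → 28 bp
  159–244 → 86 bp
Sorted largest to smallest: 86, 37, 34, 33, 28, 18, 8 bp.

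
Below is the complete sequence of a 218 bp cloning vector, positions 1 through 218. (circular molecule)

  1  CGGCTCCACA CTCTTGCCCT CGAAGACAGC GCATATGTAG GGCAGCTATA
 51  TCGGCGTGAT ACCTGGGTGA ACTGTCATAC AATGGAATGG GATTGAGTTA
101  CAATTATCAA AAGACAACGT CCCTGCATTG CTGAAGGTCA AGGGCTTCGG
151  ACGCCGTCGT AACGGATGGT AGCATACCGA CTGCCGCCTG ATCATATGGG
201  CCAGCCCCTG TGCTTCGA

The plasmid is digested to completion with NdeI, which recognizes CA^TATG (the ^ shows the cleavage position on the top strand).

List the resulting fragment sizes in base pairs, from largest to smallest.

161, 57 bp

NdeI sites (CATATG) start at positions 32, 193.
NdeI cuts after base 2 of each site, so after positions 33, 194.
Circular molecule, 2 cuts → 2 fragments:
  34–194 → 161 bp
  195–218 then 1–33 → 24 + 33 = 57 bp
Sorted largest to smallest: 161, 57 bp.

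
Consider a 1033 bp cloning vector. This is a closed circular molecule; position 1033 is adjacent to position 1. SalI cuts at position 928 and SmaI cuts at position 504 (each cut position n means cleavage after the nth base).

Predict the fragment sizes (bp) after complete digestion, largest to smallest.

Combined cut positions (sorted): 504, 928.
Circular molecule, 2 cuts → 2 fragments:
  928 − 504 = 424 bp
  wrap: 1033 − 928 + 504 = 609 bp
Sorted largest to smallest: 609, 424 bp.

609, 424 bp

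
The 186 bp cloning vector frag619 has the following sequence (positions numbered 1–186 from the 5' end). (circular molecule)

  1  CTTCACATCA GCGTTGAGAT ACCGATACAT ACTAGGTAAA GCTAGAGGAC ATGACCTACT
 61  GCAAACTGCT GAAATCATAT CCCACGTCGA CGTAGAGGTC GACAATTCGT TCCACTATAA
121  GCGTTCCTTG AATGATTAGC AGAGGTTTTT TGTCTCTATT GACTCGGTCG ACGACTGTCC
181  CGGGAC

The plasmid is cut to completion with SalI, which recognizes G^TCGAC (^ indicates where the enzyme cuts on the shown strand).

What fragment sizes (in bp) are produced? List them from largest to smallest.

SalI sites (GTCGAC) start at positions 86, 98, 167.
SalI cuts after the first base of each site, so after positions 86, 98, 167.
Circular molecule, 3 cuts → 3 fragments:
  87–98 → 12 bp
  99–167 → 69 bp
  168–186 then 1–86 → 19 + 86 = 105 bp
Sorted largest to smallest: 105, 69, 12 bp.

105, 69, 12 bp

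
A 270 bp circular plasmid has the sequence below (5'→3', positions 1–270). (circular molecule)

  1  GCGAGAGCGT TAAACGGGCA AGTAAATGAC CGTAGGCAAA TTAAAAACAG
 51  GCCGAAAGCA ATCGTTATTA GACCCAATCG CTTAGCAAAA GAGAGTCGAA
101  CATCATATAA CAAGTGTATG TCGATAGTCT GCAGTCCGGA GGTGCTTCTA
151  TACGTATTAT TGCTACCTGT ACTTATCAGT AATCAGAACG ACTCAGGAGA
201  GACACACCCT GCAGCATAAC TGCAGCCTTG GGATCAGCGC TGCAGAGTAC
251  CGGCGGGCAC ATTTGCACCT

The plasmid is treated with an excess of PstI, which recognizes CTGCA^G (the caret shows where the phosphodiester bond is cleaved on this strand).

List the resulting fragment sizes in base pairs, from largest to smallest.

PstI sites (CTGCAG) start at positions 129, 209, 220, 240.
PstI cuts after base 5 of each site (before the last base), so after positions 133, 213, 224, 244.
Circular molecule, 4 cuts → 4 fragments:
  134–213 → 80 bp
  214–224 → 11 bp
  225–244 → 20 bp
  245–270 then 1–133 → 26 + 133 = 159 bp
Sorted largest to smallest: 159, 80, 20, 11 bp.

159, 80, 20, 11 bp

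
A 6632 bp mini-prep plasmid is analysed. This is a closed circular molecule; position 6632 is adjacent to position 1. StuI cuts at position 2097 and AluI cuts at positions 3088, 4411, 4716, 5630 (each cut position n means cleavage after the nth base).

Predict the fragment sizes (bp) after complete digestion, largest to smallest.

Combined cut positions (sorted): 2097, 3088, 4411, 4716, 5630.
Circular molecule, 5 cuts → 5 fragments:
  3088 − 2097 = 991 bp
  4411 − 3088 = 1323 bp
  4716 − 4411 = 305 bp
  5630 − 4716 = 914 bp
  wrap: 6632 − 5630 + 2097 = 3099 bp
Sorted largest to smallest: 3099, 1323, 991, 914, 305 bp.

3099, 1323, 991, 914, 305 bp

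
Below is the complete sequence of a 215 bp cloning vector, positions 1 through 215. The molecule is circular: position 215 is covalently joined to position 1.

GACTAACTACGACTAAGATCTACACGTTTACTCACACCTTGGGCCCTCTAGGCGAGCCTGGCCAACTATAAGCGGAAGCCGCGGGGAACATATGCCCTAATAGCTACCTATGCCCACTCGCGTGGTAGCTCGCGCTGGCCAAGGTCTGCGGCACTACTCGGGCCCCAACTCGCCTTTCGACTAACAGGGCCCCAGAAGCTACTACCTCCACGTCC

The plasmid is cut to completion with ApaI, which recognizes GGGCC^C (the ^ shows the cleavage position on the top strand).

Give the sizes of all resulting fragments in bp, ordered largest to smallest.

119, 69, 27 bp

ApaI sites (GGGCCC) start at positions 41, 160, 187.
ApaI cuts after base 5 of each site (before the last base), so after positions 45, 164, 191.
Circular molecule, 3 cuts → 3 fragments:
  46–164 → 119 bp
  165–191 → 27 bp
  192–215 then 1–45 → 24 + 45 = 69 bp
Sorted largest to smallest: 119, 69, 27 bp.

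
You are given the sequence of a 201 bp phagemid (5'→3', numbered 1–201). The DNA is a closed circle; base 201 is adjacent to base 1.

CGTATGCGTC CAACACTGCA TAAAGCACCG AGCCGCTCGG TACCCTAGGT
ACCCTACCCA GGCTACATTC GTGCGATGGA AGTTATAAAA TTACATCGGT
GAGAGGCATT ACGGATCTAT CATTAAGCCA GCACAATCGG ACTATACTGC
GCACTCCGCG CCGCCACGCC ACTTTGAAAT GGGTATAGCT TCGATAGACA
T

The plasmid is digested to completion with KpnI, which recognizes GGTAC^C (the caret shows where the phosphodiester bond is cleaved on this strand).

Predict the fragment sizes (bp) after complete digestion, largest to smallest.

192, 9 bp

KpnI sites (GGTACC) start at positions 39, 48.
KpnI cuts after base 5 of each site (before the last base), so after positions 43, 52.
Circular molecule, 2 cuts → 2 fragments:
  44–52 → 9 bp
  53–201 then 1–43 → 149 + 43 = 192 bp
Sorted largest to smallest: 192, 9 bp.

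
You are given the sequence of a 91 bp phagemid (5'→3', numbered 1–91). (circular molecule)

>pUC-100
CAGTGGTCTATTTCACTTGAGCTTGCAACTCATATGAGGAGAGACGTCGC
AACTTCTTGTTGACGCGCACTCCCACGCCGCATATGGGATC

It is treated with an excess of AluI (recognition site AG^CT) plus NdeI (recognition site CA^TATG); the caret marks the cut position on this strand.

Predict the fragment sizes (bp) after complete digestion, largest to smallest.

50, 30, 11 bp

The AluI site (AGCT) starts at position 20.
AluI cuts after base 2 of each site, so after position 21.
NdeI sites (CATATG) start at positions 31, 81.
NdeI cuts after base 2 of each site, so after positions 32, 82.
Combined cut positions: 21, 32, 82.
Circular molecule, 3 cuts → 3 fragments:
  22–32 → 11 bp
  33–82 → 50 bp
  83–91 then 1–21 → 9 + 21 = 30 bp
Sorted largest to smallest: 50, 30, 11 bp.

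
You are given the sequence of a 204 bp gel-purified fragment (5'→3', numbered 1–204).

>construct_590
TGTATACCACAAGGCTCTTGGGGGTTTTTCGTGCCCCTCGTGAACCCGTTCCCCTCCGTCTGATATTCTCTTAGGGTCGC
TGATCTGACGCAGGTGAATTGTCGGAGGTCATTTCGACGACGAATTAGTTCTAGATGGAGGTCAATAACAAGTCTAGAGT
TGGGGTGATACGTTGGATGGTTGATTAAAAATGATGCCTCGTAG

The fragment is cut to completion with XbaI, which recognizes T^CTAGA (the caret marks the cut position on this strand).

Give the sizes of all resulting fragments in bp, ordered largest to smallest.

XbaI sites (TCTAGA) start at positions 130, 153.
XbaI cuts after the first base of each site, so after positions 130, 153.
Linear molecule, 2 cuts → 3 fragments:
  1–130 → 130 bp
  131–153 → 23 bp
  154–204 → 51 bp
Sorted largest to smallest: 130, 51, 23 bp.

130, 51, 23 bp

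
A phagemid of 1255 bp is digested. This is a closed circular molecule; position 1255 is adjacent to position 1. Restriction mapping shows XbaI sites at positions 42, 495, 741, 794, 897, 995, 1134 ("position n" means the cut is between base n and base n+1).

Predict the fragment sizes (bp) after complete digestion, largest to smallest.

Circular molecule, 7 cuts → 7 fragments:
  495 − 42 = 453 bp
  741 − 495 = 246 bp
  794 − 741 = 53 bp
  897 − 794 = 103 bp
  995 − 897 = 98 bp
  1134 − 995 = 139 bp
  wrap: 1255 − 1134 + 42 = 163 bp
Sorted largest to smallest: 453, 246, 163, 139, 103, 98, 53 bp.

453, 246, 163, 139, 103, 98, 53 bp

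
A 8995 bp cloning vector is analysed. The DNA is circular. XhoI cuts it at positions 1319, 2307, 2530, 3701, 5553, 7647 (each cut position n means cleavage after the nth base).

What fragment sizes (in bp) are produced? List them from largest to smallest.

Circular molecule, 6 cuts → 6 fragments:
  2307 − 1319 = 988 bp
  2530 − 2307 = 223 bp
  3701 − 2530 = 1171 bp
  5553 − 3701 = 1852 bp
  7647 − 5553 = 2094 bp
  wrap: 8995 − 7647 + 1319 = 2667 bp
Sorted largest to smallest: 2667, 2094, 1852, 1171, 988, 223 bp.

2667, 2094, 1852, 1171, 988, 223 bp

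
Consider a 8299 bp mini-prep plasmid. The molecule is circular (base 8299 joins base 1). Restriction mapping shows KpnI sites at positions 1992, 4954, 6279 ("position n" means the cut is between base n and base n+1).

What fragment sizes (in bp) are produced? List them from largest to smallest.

Circular molecule, 3 cuts → 3 fragments:
  4954 − 1992 = 2962 bp
  6279 − 4954 = 1325 bp
  wrap: 8299 − 6279 + 1992 = 4012 bp
Sorted largest to smallest: 4012, 2962, 1325 bp.

4012, 2962, 1325 bp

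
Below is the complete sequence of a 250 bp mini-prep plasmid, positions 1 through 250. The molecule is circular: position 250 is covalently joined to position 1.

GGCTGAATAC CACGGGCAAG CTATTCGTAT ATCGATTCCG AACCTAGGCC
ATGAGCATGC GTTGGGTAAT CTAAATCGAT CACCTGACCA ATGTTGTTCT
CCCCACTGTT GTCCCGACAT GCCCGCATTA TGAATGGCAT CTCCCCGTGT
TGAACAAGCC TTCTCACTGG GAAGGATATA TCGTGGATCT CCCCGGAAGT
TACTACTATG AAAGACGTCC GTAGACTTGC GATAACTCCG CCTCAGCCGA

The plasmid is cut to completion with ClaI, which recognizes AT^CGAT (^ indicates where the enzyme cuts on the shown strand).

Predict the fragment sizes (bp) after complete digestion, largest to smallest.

206, 44 bp

ClaI sites (ATCGAT) start at positions 31, 75.
ClaI cuts after base 2 of each site, so after positions 32, 76.
Circular molecule, 2 cuts → 2 fragments:
  33–76 → 44 bp
  77–250 then 1–32 → 174 + 32 = 206 bp
Sorted largest to smallest: 206, 44 bp.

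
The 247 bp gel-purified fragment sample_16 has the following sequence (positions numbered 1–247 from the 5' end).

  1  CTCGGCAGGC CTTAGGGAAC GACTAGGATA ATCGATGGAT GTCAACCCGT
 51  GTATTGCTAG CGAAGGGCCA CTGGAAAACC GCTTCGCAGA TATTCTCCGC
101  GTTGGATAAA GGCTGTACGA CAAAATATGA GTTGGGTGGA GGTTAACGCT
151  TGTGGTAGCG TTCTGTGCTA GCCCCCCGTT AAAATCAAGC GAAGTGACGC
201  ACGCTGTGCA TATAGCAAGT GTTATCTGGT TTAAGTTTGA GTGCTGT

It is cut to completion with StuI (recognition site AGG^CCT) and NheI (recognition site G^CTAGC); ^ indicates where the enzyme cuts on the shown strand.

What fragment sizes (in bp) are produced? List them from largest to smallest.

The StuI site (AGGCCT) starts at position 7.
StuI cuts after base 3 of each site, so after position 9.
NheI sites (GCTAGC) start at positions 56, 167.
NheI cuts after the first base of each site, so after positions 56, 167.
Combined cut positions: 9, 56, 167.
Linear molecule, 3 cuts → 4 fragments:
  1–9 → 9 bp
  10–56 → 47 bp
  57–167 → 111 bp
  168–247 → 80 bp
Sorted largest to smallest: 111, 80, 47, 9 bp.

111, 80, 47, 9 bp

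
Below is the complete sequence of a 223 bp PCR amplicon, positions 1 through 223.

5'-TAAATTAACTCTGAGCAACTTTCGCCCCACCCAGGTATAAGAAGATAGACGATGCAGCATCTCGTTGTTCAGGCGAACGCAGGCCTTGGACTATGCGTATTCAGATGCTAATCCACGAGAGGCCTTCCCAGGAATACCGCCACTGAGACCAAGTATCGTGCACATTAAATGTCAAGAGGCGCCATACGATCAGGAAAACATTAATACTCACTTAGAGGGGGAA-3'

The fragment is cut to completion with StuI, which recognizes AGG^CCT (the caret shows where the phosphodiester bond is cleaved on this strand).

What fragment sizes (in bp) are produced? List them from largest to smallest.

StuI sites (AGGCCT) start at positions 81, 120.
StuI cuts after base 3 of each site, so after positions 83, 122.
Linear molecule, 2 cuts → 3 fragments:
  1–83 → 83 bp
  84–122 → 39 bp
  123–223 → 101 bp
Sorted largest to smallest: 101, 83, 39 bp.

101, 83, 39 bp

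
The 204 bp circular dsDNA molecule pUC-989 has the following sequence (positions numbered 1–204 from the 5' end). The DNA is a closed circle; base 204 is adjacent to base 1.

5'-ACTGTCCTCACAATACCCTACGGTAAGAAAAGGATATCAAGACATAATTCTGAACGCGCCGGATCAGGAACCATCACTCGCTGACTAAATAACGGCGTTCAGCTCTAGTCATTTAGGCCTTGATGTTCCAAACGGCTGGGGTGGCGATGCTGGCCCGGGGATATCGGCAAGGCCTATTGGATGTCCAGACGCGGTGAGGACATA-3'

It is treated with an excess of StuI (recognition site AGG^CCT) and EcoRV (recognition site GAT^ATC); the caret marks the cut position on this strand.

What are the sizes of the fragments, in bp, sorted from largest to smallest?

StuI sites (AGGCCT) start at positions 115, 170.
StuI cuts after base 3 of each site, so after positions 117, 172.
EcoRV sites (GATATC) start at positions 33, 160.
EcoRV cuts after base 3 of each site, so after positions 35, 162.
Combined cut positions: 35, 117, 162, 172.
Circular molecule, 4 cuts → 4 fragments:
  36–117 → 82 bp
  118–162 → 45 bp
  163–172 → 10 bp
  173–204 then 1–35 → 32 + 35 = 67 bp
Sorted largest to smallest: 82, 67, 45, 10 bp.

82, 67, 45, 10 bp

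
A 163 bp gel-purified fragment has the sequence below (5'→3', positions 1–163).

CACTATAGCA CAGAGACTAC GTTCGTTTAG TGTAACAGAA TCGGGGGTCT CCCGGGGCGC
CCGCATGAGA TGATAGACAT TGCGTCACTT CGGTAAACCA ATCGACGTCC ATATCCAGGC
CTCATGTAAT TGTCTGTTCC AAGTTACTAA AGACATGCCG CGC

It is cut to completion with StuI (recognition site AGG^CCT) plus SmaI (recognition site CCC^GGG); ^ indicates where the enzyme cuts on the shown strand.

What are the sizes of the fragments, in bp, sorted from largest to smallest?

66, 53, 44 bp

The StuI site (AGGCCT) starts at position 117.
StuI cuts after base 3 of each site, so after position 119.
The SmaI site (CCCGGG) starts at position 51.
SmaI cuts after base 3 of each site, so after position 53.
Combined cut positions: 53, 119.
Linear molecule, 2 cuts → 3 fragments:
  1–53 → 53 bp
  54–119 → 66 bp
  120–163 → 44 bp
Sorted largest to smallest: 66, 53, 44 bp.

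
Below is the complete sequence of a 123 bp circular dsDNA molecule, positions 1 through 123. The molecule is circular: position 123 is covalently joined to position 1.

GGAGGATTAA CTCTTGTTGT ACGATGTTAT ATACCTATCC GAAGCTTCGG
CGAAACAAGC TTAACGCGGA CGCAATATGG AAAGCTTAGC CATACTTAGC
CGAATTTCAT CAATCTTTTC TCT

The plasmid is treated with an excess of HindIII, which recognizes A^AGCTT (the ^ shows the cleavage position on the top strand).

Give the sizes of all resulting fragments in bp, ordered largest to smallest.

83, 25, 15 bp

HindIII sites (AAGCTT) start at positions 42, 57, 82.
HindIII cuts after the first base of each site, so after positions 42, 57, 82.
Circular molecule, 3 cuts → 3 fragments:
  43–57 → 15 bp
  58–82 → 25 bp
  83–123 then 1–42 → 41 + 42 = 83 bp
Sorted largest to smallest: 83, 25, 15 bp.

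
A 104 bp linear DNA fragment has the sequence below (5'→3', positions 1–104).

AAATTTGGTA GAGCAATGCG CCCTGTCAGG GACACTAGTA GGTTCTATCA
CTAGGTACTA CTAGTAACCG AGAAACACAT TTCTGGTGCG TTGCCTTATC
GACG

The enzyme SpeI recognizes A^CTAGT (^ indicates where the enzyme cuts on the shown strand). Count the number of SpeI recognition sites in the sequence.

2

ACTAGT occurs starting at positions 34, 60.
SpeI cuts at 2 sites.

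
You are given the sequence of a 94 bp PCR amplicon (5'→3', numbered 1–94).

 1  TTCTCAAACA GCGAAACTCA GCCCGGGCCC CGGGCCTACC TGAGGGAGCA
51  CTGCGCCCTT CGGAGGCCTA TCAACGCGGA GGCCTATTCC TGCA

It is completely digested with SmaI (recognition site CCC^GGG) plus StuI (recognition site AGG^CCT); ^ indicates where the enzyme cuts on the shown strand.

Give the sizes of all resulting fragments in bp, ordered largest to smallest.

35, 24, 16, 12, 7 bp

SmaI sites (CCCGGG) start at positions 22, 29.
SmaI cuts after base 3 of each site, so after positions 24, 31.
StuI sites (AGGCCT) start at positions 64, 80.
StuI cuts after base 3 of each site, so after positions 66, 82.
Combined cut positions: 24, 31, 66, 82.
Linear molecule, 4 cuts → 5 fragments:
  1–24 → 24 bp
  25–31 → 7 bp
  32–66 → 35 bp
  67–82 → 16 bp
  83–94 → 12 bp
Sorted largest to smallest: 35, 24, 16, 12, 7 bp.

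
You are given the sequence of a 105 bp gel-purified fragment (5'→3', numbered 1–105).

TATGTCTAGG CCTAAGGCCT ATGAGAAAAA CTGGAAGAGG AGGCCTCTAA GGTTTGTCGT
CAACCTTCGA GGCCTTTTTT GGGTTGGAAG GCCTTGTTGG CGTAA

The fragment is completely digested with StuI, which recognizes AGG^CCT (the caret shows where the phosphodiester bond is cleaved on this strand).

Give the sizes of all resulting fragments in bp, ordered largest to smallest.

StuI sites (AGGCCT) start at positions 8, 15, 41, 70, 89.
StuI cuts after base 3 of each site, so after positions 10, 17, 43, 72, 91.
Linear molecule, 5 cuts → 6 fragments:
  1–10 → 10 bp
  11–17 → 7 bp
  18–43 → 26 bp
  44–72 → 29 bp
  73–91 → 19 bp
  92–105 → 14 bp
Sorted largest to smallest: 29, 26, 19, 14, 10, 7 bp.

29, 26, 19, 14, 10, 7 bp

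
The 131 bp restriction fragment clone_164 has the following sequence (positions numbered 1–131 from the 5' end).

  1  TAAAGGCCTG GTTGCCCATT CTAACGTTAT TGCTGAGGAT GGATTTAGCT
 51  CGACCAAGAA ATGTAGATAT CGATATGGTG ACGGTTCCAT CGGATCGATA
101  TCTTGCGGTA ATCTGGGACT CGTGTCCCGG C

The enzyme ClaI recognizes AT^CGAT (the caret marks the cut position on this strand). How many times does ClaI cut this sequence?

ATCGAT occurs starting at positions 69, 94.
ClaI cuts at 2 sites.

2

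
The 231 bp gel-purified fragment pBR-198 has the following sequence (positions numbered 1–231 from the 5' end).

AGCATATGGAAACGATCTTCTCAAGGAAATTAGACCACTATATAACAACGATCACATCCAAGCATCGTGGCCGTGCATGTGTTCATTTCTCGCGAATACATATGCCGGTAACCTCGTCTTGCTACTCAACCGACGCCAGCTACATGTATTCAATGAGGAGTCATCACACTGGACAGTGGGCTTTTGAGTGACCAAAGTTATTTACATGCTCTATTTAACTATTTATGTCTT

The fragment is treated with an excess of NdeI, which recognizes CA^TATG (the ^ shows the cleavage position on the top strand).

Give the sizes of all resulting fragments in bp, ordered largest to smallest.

NdeI sites (CATATG) start at positions 3, 99.
NdeI cuts after base 2 of each site, so after positions 4, 100.
Linear molecule, 2 cuts → 3 fragments:
  1–4 → 4 bp
  5–100 → 96 bp
  101–231 → 131 bp
Sorted largest to smallest: 131, 96, 4 bp.

131, 96, 4 bp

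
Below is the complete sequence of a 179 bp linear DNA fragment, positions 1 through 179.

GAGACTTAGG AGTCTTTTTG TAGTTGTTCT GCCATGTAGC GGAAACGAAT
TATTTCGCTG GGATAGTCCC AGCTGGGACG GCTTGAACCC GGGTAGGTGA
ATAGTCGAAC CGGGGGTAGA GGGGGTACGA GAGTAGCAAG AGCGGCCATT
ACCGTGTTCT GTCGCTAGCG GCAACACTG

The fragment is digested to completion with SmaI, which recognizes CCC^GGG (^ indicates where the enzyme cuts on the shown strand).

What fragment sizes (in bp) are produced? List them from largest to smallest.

The SmaI site (CCCGGG) starts at position 88.
SmaI cuts after base 3 of each site, so after position 90.
Linear molecule, 1 cut → 2 fragments:
  1–90 → 90 bp
  91–179 → 89 bp
Sorted largest to smallest: 90, 89 bp.

90, 89 bp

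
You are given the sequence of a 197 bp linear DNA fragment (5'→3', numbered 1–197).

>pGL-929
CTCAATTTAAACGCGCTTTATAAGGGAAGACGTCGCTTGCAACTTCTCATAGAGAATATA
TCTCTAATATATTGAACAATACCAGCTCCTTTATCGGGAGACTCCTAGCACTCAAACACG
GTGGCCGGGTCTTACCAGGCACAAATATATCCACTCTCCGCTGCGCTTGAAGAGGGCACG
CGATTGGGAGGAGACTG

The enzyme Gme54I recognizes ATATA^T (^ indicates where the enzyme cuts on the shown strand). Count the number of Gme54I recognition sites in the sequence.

ATATAT occurs starting at positions 56, 67, 145.
Gme54I cuts at 3 sites.

3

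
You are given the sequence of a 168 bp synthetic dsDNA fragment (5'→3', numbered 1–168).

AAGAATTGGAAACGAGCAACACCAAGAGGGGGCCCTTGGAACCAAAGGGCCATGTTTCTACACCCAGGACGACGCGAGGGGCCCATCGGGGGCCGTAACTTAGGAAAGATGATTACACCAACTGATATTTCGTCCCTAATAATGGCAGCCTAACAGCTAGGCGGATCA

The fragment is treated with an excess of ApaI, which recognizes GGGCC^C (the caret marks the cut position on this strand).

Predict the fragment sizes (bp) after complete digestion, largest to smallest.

ApaI sites (GGGCCC) start at positions 30, 79.
ApaI cuts after base 5 of each site (before the last base), so after positions 34, 83.
Linear molecule, 2 cuts → 3 fragments:
  1–34 → 34 bp
  35–83 → 49 bp
  84–168 → 85 bp
Sorted largest to smallest: 85, 49, 34 bp.

85, 49, 34 bp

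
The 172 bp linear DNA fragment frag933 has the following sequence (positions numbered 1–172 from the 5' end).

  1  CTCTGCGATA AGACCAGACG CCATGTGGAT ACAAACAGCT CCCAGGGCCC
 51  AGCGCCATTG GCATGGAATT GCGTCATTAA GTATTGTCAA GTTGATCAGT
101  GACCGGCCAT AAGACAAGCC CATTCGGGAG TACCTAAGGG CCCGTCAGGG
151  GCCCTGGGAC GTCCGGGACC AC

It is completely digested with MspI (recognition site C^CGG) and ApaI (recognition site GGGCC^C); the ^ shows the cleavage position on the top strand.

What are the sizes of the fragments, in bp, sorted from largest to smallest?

MspI sites (CCGG) start at positions 103, 163.
MspI cuts after the first base of each site, so after positions 103, 163.
ApaI sites (GGGCCC) start at positions 45, 138, 149.
ApaI cuts after base 5 of each site (before the last base), so after positions 49, 142, 153.
Combined cut positions: 49, 103, 142, 153, 163.
Linear molecule, 5 cuts → 6 fragments:
  1–49 → 49 bp
  50–103 → 54 bp
  104–142 → 39 bp
  143–153 → 11 bp
  154–163 → 10 bp
  164–172 → 9 bp
Sorted largest to smallest: 54, 49, 39, 11, 10, 9 bp.

54, 49, 39, 11, 10, 9 bp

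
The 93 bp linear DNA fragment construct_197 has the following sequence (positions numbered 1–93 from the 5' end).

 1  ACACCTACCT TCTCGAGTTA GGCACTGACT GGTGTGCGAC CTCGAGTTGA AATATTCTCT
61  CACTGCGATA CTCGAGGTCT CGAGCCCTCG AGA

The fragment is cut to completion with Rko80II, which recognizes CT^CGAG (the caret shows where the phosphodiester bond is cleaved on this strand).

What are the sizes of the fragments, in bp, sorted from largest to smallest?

30, 29, 13, 8, 8, 5 bp

Rko80II sites (CTCGAG) start at positions 12, 41, 71, 79, 87.
Rko80II cuts after base 2 of each site, so after positions 13, 42, 72, 80, 88.
Linear molecule, 5 cuts → 6 fragments:
  1–13 → 13 bp
  14–42 → 29 bp
  43–72 → 30 bp
  73–80 → 8 bp
  81–88 → 8 bp
  89–93 → 5 bp
Sorted largest to smallest: 30, 29, 13, 8, 8, 5 bp.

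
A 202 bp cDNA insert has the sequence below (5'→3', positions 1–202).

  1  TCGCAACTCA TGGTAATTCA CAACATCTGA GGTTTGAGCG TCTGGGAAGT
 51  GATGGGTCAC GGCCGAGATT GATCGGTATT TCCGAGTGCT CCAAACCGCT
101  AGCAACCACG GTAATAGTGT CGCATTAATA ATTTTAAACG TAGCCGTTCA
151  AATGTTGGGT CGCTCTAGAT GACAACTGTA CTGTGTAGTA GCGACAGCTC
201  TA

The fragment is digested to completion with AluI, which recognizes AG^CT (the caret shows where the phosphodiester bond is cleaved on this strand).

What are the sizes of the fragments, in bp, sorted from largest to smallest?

The AluI site (AGCT) starts at position 196.
AluI cuts after base 2 of each site, so after position 197.
Linear molecule, 1 cut → 2 fragments:
  1–197 → 197 bp
  198–202 → 5 bp
Sorted largest to smallest: 197, 5 bp.

197, 5 bp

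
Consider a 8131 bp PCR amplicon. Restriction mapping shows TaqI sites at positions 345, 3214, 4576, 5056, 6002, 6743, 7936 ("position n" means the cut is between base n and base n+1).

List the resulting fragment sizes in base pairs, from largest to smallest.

Linear molecule, 7 cuts → 8 fragments:
  345 − 0 = 345 bp
  3214 − 345 = 2869 bp
  4576 − 3214 = 1362 bp
  5056 − 4576 = 480 bp
  6002 − 5056 = 946 bp
  6743 − 6002 = 741 bp
  7936 − 6743 = 1193 bp
  8131 − 7936 = 195 bp
Sorted largest to smallest: 2869, 1362, 1193, 946, 741, 480, 345, 195 bp.

2869, 1362, 1193, 946, 741, 480, 345, 195 bp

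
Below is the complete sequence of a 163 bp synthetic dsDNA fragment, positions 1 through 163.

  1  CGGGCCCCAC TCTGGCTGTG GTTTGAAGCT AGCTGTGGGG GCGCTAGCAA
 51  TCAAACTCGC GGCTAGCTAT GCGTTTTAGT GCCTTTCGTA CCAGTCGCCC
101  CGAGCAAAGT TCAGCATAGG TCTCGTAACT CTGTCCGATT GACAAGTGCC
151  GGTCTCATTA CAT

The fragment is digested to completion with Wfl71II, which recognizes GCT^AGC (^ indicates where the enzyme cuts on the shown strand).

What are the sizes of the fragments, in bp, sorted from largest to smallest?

99, 30, 19, 15 bp

Wfl71II sites (GCTAGC) start at positions 28, 43, 62.
Wfl71II cuts after base 3 of each site, so after positions 30, 45, 64.
Linear molecule, 3 cuts → 4 fragments:
  1–30 → 30 bp
  31–45 → 15 bp
  46–64 → 19 bp
  65–163 → 99 bp
Sorted largest to smallest: 99, 30, 19, 15 bp.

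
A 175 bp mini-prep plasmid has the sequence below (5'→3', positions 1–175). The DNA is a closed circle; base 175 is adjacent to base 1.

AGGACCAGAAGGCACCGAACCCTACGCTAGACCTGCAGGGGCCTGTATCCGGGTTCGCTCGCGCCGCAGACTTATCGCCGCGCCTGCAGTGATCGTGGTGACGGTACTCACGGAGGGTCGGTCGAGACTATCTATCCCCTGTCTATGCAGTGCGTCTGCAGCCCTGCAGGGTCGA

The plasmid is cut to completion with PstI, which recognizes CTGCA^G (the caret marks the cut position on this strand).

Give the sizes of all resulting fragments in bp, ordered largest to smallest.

PstI sites (CTGCAG) start at positions 33, 84, 156, 164.
PstI cuts after base 5 of each site (before the last base), so after positions 37, 88, 160, 168.
Circular molecule, 4 cuts → 4 fragments:
  38–88 → 51 bp
  89–160 → 72 bp
  161–168 → 8 bp
  169–175 then 1–37 → 7 + 37 = 44 bp
Sorted largest to smallest: 72, 51, 44, 8 bp.

72, 51, 44, 8 bp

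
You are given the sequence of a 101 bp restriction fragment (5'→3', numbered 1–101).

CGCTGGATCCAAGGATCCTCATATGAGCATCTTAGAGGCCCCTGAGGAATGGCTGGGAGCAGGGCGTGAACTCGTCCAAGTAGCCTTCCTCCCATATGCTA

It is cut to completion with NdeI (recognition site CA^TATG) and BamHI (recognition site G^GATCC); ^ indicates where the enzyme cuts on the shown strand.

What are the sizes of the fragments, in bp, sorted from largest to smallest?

73, 8, 8, 7, 5 bp

NdeI sites (CATATG) start at positions 20, 93.
NdeI cuts after base 2 of each site, so after positions 21, 94.
BamHI sites (GGATCC) start at positions 5, 13.
BamHI cuts after the first base of each site, so after positions 5, 13.
Combined cut positions: 5, 13, 21, 94.
Linear molecule, 4 cuts → 5 fragments:
  1–5 → 5 bp
  6–13 → 8 bp
  14–21 → 8 bp
  22–94 → 73 bp
  95–101 → 7 bp
Sorted largest to smallest: 73, 8, 8, 7, 5 bp.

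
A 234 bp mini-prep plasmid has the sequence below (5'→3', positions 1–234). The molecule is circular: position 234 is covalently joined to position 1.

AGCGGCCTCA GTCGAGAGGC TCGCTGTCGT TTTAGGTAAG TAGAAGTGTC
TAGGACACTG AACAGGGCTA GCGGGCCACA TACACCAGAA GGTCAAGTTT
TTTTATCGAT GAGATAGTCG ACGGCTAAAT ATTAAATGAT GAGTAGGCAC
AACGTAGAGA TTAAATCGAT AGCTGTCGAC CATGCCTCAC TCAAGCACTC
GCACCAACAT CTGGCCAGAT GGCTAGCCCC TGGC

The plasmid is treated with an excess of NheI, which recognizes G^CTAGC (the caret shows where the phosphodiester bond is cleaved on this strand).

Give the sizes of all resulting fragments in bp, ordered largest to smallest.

NheI sites (GCTAGC) start at positions 67, 222.
NheI cuts after the first base of each site, so after positions 67, 222.
Circular molecule, 2 cuts → 2 fragments:
  68–222 → 155 bp
  223–234 then 1–67 → 12 + 67 = 79 bp
Sorted largest to smallest: 155, 79 bp.

155, 79 bp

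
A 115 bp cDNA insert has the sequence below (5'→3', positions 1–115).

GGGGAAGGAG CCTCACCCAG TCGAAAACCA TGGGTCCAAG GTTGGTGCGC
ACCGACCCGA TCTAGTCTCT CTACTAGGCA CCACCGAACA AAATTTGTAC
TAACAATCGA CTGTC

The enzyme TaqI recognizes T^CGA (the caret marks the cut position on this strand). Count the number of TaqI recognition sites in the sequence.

2

TCGA occurs starting at positions 21, 107.
TaqI cuts at 2 sites.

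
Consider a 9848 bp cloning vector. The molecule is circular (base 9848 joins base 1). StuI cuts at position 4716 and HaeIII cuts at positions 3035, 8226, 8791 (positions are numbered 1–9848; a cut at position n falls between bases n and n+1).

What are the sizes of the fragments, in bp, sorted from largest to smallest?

4092, 3510, 1681, 565 bp

Combined cut positions (sorted): 3035, 4716, 8226, 8791.
Circular molecule, 4 cuts → 4 fragments:
  4716 − 3035 = 1681 bp
  8226 − 4716 = 3510 bp
  8791 − 8226 = 565 bp
  wrap: 9848 − 8791 + 3035 = 4092 bp
Sorted largest to smallest: 4092, 3510, 1681, 565 bp.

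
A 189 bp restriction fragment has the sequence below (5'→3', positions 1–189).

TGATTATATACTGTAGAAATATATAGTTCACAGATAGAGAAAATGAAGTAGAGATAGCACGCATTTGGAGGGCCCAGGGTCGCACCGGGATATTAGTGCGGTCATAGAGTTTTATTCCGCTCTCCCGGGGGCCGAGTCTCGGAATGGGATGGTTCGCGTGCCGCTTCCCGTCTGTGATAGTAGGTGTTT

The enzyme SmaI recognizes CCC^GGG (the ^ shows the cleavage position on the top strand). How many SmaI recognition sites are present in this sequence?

1

CCCGGG occurs starting at position 124.
SmaI cuts at 1 site.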